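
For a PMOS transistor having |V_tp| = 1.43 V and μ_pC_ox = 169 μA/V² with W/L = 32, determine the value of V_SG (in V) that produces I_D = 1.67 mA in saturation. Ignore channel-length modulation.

k_p = μ_pC_ox · (W/L) = 5.408 mA/V².
In saturation I_D = ½ k_p (V_SG − |V_tp|)², so V_SG − |V_tp| = √(2 I_D / k_p) = √(2 × 1.67 / 5.408) = 0.786 V.
V_SG = 1.43 + 0.786 = 2.22 V.

V_SG = 2.22 V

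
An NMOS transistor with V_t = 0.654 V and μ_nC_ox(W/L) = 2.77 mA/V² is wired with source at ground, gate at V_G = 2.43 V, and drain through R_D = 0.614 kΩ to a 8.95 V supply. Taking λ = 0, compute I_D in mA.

I_D = 4.37 mA

V_GS = V_G = 2.43 V, so V_ov = 2.43 − 0.654 = 1.78 V.
Assume saturation: I_D = ½ k_n V_ov² = 0.5 × 2.77 × 1.78² = 4.37 mA, giving V_DS = V_DD − I_D R_D = 8.95 − 4.37 × 0.614 = 6.27 V.
V_DS = 6.27 V ≥ V_ov = 1.78 V, confirming saturation.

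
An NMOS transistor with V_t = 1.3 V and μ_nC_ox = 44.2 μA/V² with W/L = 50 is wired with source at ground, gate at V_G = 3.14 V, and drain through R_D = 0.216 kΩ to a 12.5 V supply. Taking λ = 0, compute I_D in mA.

I_D = 3.74 mA

V_GS = V_G = 3.14 V, so V_ov = 3.14 − 1.3 = 1.84 V.
k_n = μ_nC_ox · (W/L) = 2.21 mA/V².
Assume saturation: I_D = ½ k_n V_ov² = 0.5 × 2.21 × 1.84² = 3.74 mA, giving V_DS = V_DD − I_D R_D = 12.5 − 3.74 × 0.216 = 11.7 V.
V_DS = 11.7 V ≥ V_ov = 1.84 V, confirming saturation.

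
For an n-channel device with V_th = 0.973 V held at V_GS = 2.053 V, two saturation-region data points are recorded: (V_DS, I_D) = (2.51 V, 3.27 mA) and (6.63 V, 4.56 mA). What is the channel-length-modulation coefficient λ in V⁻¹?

With V_GS fixed, I_D ∝ (1 + λ V_DS) in saturation, so I_D2/I_D1 = (1 + λ V_DS2)/(1 + λ V_DS1).
4.56/3.27 = 1.394 = (1 + 6.63 λ)/(1 + 2.51 λ).
Solving: λ (I_D1 V_DS2 − I_D2 V_DS1) = I_D2 − I_D1, so λ = (4.56 − 3.27) / (3.27 × 6.63 − 4.56 × 2.51) = 1.29 / 10.2 = 0.126 V⁻¹.

λ = 0.126 V⁻¹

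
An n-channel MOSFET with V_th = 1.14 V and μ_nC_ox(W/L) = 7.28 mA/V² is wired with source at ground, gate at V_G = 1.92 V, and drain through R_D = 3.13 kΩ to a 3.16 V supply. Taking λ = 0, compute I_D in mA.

V_GS = V_G = 1.92 V, so V_ov = 1.92 − 1.14 = 0.78 V.
Assume saturation: I_D = ½ k_n V_ov² = 0.5 × 7.28 × 0.78² = 2.21 mA, giving V_DS = V_DD − I_D R_D = 3.16 − 2.21 × 3.13 = -3.77 V.
But -3.77 V < V_ov = 0.78 V, so the device is actually in triode.
In triode I_D = k_n[V_ov V_DS − ½ V_DS²] and I_D = (V_DD − V_DS)/R_D. Equating: 11.4 V_DS² − 18.77 V_DS + 3.16 = 0, giving V_DS = 0.19 V (the root below V_ov).
I_D = (3.16 − 0.19) / 3.13 = 0.949 mA.

I_D = 0.949 mA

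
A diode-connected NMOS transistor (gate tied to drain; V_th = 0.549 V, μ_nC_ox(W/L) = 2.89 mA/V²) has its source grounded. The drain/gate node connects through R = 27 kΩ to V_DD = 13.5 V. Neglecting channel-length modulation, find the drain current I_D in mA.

With gate tied to drain, V_GS = V_DS ≥ V_GS − V_th, so the device is in saturation.
KCL at the drain: ½ k_n (V_GS − V_th)² = (V_DD − V_GS)/R.
Let x = V_GS − 0.549. Then 39 x² + x − 12.95 = 0, giving x = 0.563 V (positive root), so V_GS = 1.11 V.
I_D = (V_DD − V_GS)/R = (13.5 − 1.11) / 27 = 0.459 mA.

I_D = 0.459 mA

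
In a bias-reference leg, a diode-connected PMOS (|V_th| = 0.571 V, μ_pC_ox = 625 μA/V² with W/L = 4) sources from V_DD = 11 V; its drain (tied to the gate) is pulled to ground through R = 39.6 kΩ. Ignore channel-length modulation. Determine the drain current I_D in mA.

I_D = 0.252 mA

With gate tied to drain, V_SG = V_SD ≥ V_SG − |V_th|, so the device is in saturation.
k_p = μ_pC_ox · (W/L) = 2.5 mA/V².
KCL at the drain: ½ k_p (V_SG − |V_th|)² = (V_DD − V_SG)/R.
Let x = V_SG − 0.571. Then 49.5 x² + x − 10.43 = 0, giving x = 0.449 V (positive root), so V_SG = 1.02 V.
I_D = (V_DD − V_SG)/R = (11 − 1.02) / 39.6 = 0.252 mA.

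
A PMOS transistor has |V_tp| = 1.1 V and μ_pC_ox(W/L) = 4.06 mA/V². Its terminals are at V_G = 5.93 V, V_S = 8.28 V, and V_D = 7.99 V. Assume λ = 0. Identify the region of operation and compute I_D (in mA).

V_SG = V_S − V_G = 8.28 − 5.93 = 2.35 V; V_SD = V_S − V_D = 8.28 − 7.99 = 0.29 V.
V_ov = V_SG − |V_tp| = 2.35 − 1.1 = 1.25 V.
Since V_SD = 0.29 V < V_ov = 1.25 V, the device is in the triode region.
I_D = k_p [V_ov · V_SD − ½ V_SD²] = 4.06 × [1.25 × 0.29 − 0.5 × 0.29²] = 1.3 mA.

Triode; I_D = 1.30 mA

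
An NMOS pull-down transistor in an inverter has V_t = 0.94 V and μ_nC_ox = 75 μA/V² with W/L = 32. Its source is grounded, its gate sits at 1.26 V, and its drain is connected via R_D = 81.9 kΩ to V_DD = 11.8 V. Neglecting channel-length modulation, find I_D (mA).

I_D = 0.123 mA

V_GS = V_G = 1.26 V, so V_ov = 1.26 − 0.94 = 0.32 V.
k_n = μ_nC_ox · (W/L) = 2.4 mA/V².
Assume saturation: I_D = ½ k_n V_ov² = 0.5 × 2.4 × 0.32² = 0.123 mA, giving V_DS = V_DD − I_D R_D = 11.8 − 0.123 × 81.9 = 1.74 V.
V_DS = 1.74 V ≥ V_ov = 0.32 V, confirming saturation.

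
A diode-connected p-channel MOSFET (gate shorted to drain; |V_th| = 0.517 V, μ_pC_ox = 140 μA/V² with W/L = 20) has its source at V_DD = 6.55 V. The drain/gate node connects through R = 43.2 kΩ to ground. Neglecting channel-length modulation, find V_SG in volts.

V_SG = 0.825 V

With gate tied to drain, V_SG = V_SD ≥ V_SG − |V_th|, so the device is in saturation.
k_p = μ_pC_ox · (W/L) = 2.8 mA/V².
KCL at the drain: ½ k_p (V_SG − |V_th|)² = (V_DD − V_SG)/R.
Let x = V_SG − 0.517. Then 60.5 x² + x − 6.033 = 0, giving x = 0.308 V (positive root), so V_SG = 0.825 V.
I_D = (V_DD − V_SG)/R = (6.55 − 0.825) / 43.2 = 0.133 mA.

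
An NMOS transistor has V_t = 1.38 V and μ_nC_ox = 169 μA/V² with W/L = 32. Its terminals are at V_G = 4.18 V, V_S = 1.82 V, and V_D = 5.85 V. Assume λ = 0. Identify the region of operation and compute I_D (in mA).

V_GS = V_G − V_S = 4.18 − 1.82 = 2.36 V; V_DS = V_D − V_S = 5.85 − 1.82 = 4.03 V.
k_n = μ_nC_ox · (W/L) = 5.408 mA/V².
V_ov = V_GS − V_t = 2.36 − 1.38 = 0.98 V.
Since V_DS = 4.03 V ≥ V_ov = 0.98 V, the device is in saturation.
I_D = ½ k_n V_ov² = 0.5 × 5.408 × 0.98² = 2.6 mA.

Saturation; I_D = 2.60 mA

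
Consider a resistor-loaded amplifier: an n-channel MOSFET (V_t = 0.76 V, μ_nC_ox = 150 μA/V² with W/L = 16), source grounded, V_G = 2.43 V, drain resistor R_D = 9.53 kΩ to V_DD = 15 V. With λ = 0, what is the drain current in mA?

V_GS = V_G = 2.43 V, so V_ov = 2.43 − 0.76 = 1.67 V.
k_n = μ_nC_ox · (W/L) = 2.4 mA/V².
Assume saturation: I_D = ½ k_n V_ov² = 0.5 × 2.4 × 1.67² = 3.35 mA, giving V_DS = V_DD − I_D R_D = 15 − 3.35 × 9.53 = -16.9 V.
But -16.9 V < V_ov = 1.67 V, so the device is actually in triode.
In triode I_D = k_n[V_ov V_DS − ½ V_DS²] and I_D = (V_DD − V_DS)/R_D. Equating: 11.4 V_DS² − 39.2 V_DS + 15 = 0, giving V_DS = 0.439 V (the root below V_ov).
I_D = (15 − 0.439) / 9.53 = 1.53 mA.

I_D = 1.53 mA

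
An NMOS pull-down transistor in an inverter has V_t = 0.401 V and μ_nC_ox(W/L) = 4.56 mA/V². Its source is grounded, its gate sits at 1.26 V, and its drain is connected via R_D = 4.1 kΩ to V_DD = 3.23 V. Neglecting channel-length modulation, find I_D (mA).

V_GS = V_G = 1.26 V, so V_ov = 1.26 − 0.401 = 0.859 V.
Assume saturation: I_D = ½ k_n V_ov² = 0.5 × 4.56 × 0.859² = 1.68 mA, giving V_DS = V_DD − I_D R_D = 3.23 − 1.68 × 4.1 = -3.67 V.
But -3.67 V < V_ov = 0.859 V, so the device is actually in triode.
In triode I_D = k_n[V_ov V_DS − ½ V_DS²] and I_D = (V_DD − V_DS)/R_D. Equating: 9.35 V_DS² − 17.06 V_DS + 3.23 = 0, giving V_DS = 0.215 V (the root below V_ov).
I_D = (3.23 − 0.215) / 4.1 = 0.735 mA.

I_D = 0.735 mA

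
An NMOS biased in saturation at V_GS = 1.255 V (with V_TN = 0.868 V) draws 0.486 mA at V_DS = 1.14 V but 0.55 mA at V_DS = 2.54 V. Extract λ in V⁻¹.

With V_GS fixed, I_D ∝ (1 + λ V_DS) in saturation, so I_D2/I_D1 = (1 + λ V_DS2)/(1 + λ V_DS1).
0.55/0.486 = 1.132 = (1 + 2.54 λ)/(1 + 1.14 λ).
Solving: λ (I_D1 V_DS2 − I_D2 V_DS1) = I_D2 − I_D1, so λ = (0.55 − 0.486) / (0.486 × 2.54 − 0.55 × 1.14) = 0.064 / 0.607 = 0.105 V⁻¹.

λ = 0.105 V⁻¹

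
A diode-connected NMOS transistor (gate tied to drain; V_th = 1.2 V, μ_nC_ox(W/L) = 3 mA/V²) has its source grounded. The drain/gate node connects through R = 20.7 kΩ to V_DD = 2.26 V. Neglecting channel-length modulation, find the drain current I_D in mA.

With gate tied to drain, V_GS = V_DS ≥ V_GS − V_th, so the device is in saturation.
KCL at the drain: ½ k_n (V_GS − V_th)² = (V_DD − V_GS)/R.
Let x = V_GS − 1.2. Then 31 x² + x − 1.06 = 0, giving x = 0.169 V (positive root), so V_GS = 1.37 V.
I_D = (V_DD − V_GS)/R = (2.26 − 1.37) / 20.7 = 0.043 mA.

I_D = 0.0430 mA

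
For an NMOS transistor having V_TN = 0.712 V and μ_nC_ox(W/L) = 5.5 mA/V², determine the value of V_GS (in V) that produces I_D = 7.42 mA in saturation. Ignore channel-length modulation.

In saturation I_D = ½ k_n (V_GS − V_TN)², so V_GS − V_TN = √(2 I_D / k_n) = √(2 × 7.42 / 5.5) = 1.64 V.
V_GS = 0.712 + 1.64 = 2.35 V.

V_GS = 2.35 V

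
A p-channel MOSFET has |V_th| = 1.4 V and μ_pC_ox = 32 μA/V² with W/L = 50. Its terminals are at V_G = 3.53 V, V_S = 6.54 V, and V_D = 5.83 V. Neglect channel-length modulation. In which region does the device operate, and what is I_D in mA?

Triode; I_D = 1.43 mA

V_SG = V_S − V_G = 6.54 − 3.53 = 3.01 V; V_SD = V_S − V_D = 6.54 − 5.83 = 0.71 V.
k_p = μ_pC_ox · (W/L) = 1.6 mA/V².
V_ov = V_SG − |V_th| = 3.01 − 1.4 = 1.61 V.
Since V_SD = 0.71 V < V_ov = 1.61 V, the device is in the triode region.
I_D = k_p [V_ov · V_SD − ½ V_SD²] = 1.6 × [1.61 × 0.71 − 0.5 × 0.71²] = 1.43 mA.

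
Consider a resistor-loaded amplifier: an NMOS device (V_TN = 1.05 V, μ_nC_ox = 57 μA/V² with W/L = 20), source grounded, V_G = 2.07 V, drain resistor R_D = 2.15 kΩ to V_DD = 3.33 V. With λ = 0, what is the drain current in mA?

V_GS = V_G = 2.07 V, so V_ov = 2.07 − 1.05 = 1.02 V.
k_n = μ_nC_ox · (W/L) = 1.14 mA/V².
Assume saturation: I_D = ½ k_n V_ov² = 0.5 × 1.14 × 1.02² = 0.593 mA, giving V_DS = V_DD − I_D R_D = 3.33 − 0.593 × 2.15 = 2.05 V.
V_DS = 2.05 V ≥ V_ov = 1.02 V, confirming saturation.

I_D = 0.593 mA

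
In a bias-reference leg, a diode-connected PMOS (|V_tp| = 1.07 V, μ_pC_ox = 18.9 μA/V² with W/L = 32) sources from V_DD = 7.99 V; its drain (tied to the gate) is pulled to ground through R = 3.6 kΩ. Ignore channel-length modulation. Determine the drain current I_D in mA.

With gate tied to drain, V_SG = V_SD ≥ V_SG − |V_tp|, so the device is in saturation.
k_p = μ_pC_ox · (W/L) = 0.6048 mA/V².
KCL at the drain: ½ k_p (V_SG − |V_tp|)² = (V_DD − V_SG)/R.
Let x = V_SG − 1.07. Then 1.09 x² + x − 6.92 = 0, giving x = 2.1 V (positive root), so V_SG = 3.17 V.
I_D = (V_DD − V_SG)/R = (7.99 − 3.17) / 3.6 = 1.34 mA.

I_D = 1.34 mA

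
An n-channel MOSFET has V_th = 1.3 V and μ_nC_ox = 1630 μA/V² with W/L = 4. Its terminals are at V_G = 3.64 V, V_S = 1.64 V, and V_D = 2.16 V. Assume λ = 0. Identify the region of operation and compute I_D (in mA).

V_GS = V_G − V_S = 3.64 − 1.64 = 2 V; V_DS = V_D − V_S = 2.16 − 1.64 = 0.52 V.
k_n = μ_nC_ox · (W/L) = 6.52 mA/V².
V_ov = V_GS − V_th = 2 − 1.3 = 0.7 V.
Since V_DS = 0.52 V < V_ov = 0.7 V, the device is in the triode region.
I_D = k_n [V_ov · V_DS − ½ V_DS²] = 6.52 × [0.7 × 0.52 − 0.5 × 0.52²] = 1.49 mA.

Triode; I_D = 1.49 mA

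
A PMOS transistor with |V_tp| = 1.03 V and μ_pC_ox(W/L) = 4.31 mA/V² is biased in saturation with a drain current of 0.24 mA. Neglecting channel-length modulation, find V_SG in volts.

V_SG = 1.36 V

In saturation I_D = ½ k_p (V_SG − |V_tp|)², so V_SG − |V_tp| = √(2 I_D / k_p) = √(2 × 0.24 / 4.31) = 0.334 V.
V_SG = 1.03 + 0.334 = 1.36 V.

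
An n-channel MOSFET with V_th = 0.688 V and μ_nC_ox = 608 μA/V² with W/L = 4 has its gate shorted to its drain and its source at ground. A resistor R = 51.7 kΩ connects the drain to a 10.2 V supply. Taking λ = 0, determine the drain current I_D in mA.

With gate tied to drain, V_GS = V_DS ≥ V_GS − V_th, so the device is in saturation.
k_n = μ_nC_ox · (W/L) = 2.432 mA/V².
KCL at the drain: ½ k_n (V_GS − V_th)² = (V_DD − V_GS)/R.
Let x = V_GS − 0.688. Then 62.9 x² + x − 9.512 = 0, giving x = 0.381 V (positive root), so V_GS = 1.07 V.
I_D = (V_DD − V_GS)/R = (10.2 − 1.07) / 51.7 = 0.177 mA.

I_D = 0.177 mA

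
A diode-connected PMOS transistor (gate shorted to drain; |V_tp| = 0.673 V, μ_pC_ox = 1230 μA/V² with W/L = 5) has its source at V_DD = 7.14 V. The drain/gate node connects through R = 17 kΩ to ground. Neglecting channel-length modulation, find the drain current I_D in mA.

I_D = 0.360 mA

With gate tied to drain, V_SG = V_SD ≥ V_SG − |V_tp|, so the device is in saturation.
k_p = μ_pC_ox · (W/L) = 6.15 mA/V².
KCL at the drain: ½ k_p (V_SG − |V_tp|)² = (V_DD − V_SG)/R.
Let x = V_SG − 0.673. Then 52.3 x² + x − 6.467 = 0, giving x = 0.342 V (positive root), so V_SG = 1.02 V.
I_D = (V_DD − V_SG)/R = (7.14 − 1.02) / 17 = 0.36 mA.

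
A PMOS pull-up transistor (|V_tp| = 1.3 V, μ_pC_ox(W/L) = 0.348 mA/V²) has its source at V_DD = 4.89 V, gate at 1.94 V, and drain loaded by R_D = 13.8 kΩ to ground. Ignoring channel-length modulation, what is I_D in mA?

I_D = 0.306 mA

V_SG = V_DD − V_G = 4.89 − 1.94 = 2.95 V, so V_ov = 2.95 − 1.3 = 1.65 V.
Assume saturation: I_D = ½ k_p V_ov² = 0.5 × 0.348 × 1.65² = 0.474 mA, giving V_SD = V_DD − I_D R_D = 4.89 − 0.474 × 13.8 = -1.65 V.
But -1.65 V < V_ov = 1.65 V, so the device is actually in triode.
In triode I_D = k_p[V_ov V_SD − ½ V_SD²] and I_D = (V_DD − V_SD)/R_D. Equating: 2.4 V_SD² − 8.924 V_SD + 4.89 = 0, giving V_SD = 0.668 V (the root below V_ov).
I_D = (4.89 − 0.668) / 13.8 = 0.306 mA.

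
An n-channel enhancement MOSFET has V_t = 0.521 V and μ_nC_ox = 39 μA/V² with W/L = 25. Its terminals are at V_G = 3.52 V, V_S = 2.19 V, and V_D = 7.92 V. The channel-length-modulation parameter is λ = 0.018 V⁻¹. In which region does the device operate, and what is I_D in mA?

V_GS = V_G − V_S = 3.52 − 2.19 = 1.33 V; V_DS = V_D − V_S = 7.92 − 2.19 = 5.73 V.
k_n = μ_nC_ox · (W/L) = 0.975 mA/V².
V_ov = V_GS − V_t = 1.33 − 0.521 = 0.809 V.
Since V_DS = 5.73 V ≥ V_ov = 0.809 V, the device is in saturation.
I_D = ½ k_n V_ov² (1 + λ V_DS) = 0.5 × 0.975 × 0.809² × (1 + 0.018 × 5.73) = 0.352 mA.

Saturation; I_D = 0.352 mA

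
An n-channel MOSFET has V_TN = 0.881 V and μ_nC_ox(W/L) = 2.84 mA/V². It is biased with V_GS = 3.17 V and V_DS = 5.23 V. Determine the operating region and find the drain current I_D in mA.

V_ov = V_GS − V_TN = 3.17 − 0.881 = 2.29 V.
Since V_DS = 5.23 V ≥ V_ov = 2.29 V, the device is in saturation.
I_D = ½ k_n V_ov² = 0.5 × 2.84 × 2.29² = 7.44 mA.

Saturation; I_D = 7.44 mA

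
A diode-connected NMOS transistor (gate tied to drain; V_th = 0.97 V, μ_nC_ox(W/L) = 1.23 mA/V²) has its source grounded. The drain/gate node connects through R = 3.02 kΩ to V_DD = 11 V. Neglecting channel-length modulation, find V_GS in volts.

V_GS = 3.04 V

With gate tied to drain, V_GS = V_DS ≥ V_GS − V_th, so the device is in saturation.
KCL at the drain: ½ k_n (V_GS − V_th)² = (V_DD − V_GS)/R.
Let x = V_GS − 0.97. Then 1.86 x² + x − 10.03 = 0, giving x = 2.07 V (positive root), so V_GS = 3.04 V.
I_D = (V_DD − V_GS)/R = (11 − 3.04) / 3.02 = 2.64 mA.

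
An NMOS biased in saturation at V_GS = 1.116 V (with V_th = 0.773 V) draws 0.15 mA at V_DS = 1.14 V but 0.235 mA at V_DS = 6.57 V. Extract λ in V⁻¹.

λ = 0.118 V⁻¹

With V_GS fixed, I_D ∝ (1 + λ V_DS) in saturation, so I_D2/I_D1 = (1 + λ V_DS2)/(1 + λ V_DS1).
0.235/0.15 = 1.567 = (1 + 6.57 λ)/(1 + 1.14 λ).
Solving: λ (I_D1 V_DS2 − I_D2 V_DS1) = I_D2 − I_D1, so λ = (0.235 − 0.15) / (0.15 × 6.57 − 0.235 × 1.14) = 0.085 / 0.718 = 0.118 V⁻¹.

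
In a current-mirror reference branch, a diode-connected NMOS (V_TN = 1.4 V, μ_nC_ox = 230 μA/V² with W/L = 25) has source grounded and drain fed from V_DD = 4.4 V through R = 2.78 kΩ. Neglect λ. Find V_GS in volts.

V_GS = 1.95 V

With gate tied to drain, V_GS = V_DS ≥ V_GS − V_TN, so the device is in saturation.
k_n = μ_nC_ox · (W/L) = 5.75 mA/V².
KCL at the drain: ½ k_n (V_GS − V_TN)² = (V_DD − V_GS)/R.
Let x = V_GS − 1.4. Then 7.99 x² + x − 3 = 0, giving x = 0.553 V (positive root), so V_GS = 1.95 V.
I_D = (V_DD − V_GS)/R = (4.4 − 1.95) / 2.78 = 0.88 mA.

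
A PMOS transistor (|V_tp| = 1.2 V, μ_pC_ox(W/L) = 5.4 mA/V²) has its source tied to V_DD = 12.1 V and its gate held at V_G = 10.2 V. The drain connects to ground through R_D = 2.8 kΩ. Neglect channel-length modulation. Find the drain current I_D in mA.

I_D = 1.32 mA

V_SG = V_DD − V_G = 12.1 − 10.2 = 1.9 V, so V_ov = 1.9 − 1.2 = 0.7 V.
Assume saturation: I_D = ½ k_p V_ov² = 0.5 × 5.4 × 0.7² = 1.32 mA, giving V_SD = V_DD − I_D R_D = 12.1 − 1.32 × 2.8 = 8.4 V.
V_SD = 8.4 V ≥ V_ov = 0.7 V, confirming saturation.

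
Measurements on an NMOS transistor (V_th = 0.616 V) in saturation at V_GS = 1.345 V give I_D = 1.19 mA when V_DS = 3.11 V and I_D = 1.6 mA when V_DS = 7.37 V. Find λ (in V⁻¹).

With V_GS fixed, I_D ∝ (1 + λ V_DS) in saturation, so I_D2/I_D1 = (1 + λ V_DS2)/(1 + λ V_DS1).
1.6/1.19 = 1.345 = (1 + 7.37 λ)/(1 + 3.11 λ).
Solving: λ (I_D1 V_DS2 − I_D2 V_DS1) = I_D2 − I_D1, so λ = (1.6 − 1.19) / (1.19 × 7.37 − 1.6 × 3.11) = 0.41 / 3.79 = 0.108 V⁻¹.

λ = 0.108 V⁻¹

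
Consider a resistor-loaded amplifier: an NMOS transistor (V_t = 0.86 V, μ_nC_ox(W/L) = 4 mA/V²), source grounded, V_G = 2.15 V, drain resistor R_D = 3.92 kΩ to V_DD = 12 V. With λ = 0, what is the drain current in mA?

I_D = 2.86 mA

V_GS = V_G = 2.15 V, so V_ov = 2.15 − 0.86 = 1.29 V.
Assume saturation: I_D = ½ k_n V_ov² = 0.5 × 4 × 1.29² = 3.33 mA, giving V_DS = V_DD − I_D R_D = 12 − 3.33 × 3.92 = -1.05 V.
But -1.05 V < V_ov = 1.29 V, so the device is actually in triode.
In triode I_D = k_n[V_ov V_DS − ½ V_DS²] and I_D = (V_DD − V_DS)/R_D. Equating: 7.84 V_DS² − 21.23 V_DS + 12 = 0, giving V_DS = 0.804 V (the root below V_ov).
I_D = (12 − 0.804) / 3.92 = 2.86 mA.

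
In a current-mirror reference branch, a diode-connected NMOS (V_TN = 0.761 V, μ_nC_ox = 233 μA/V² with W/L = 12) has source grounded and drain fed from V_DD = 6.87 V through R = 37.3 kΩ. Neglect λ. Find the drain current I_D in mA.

I_D = 0.155 mA

With gate tied to drain, V_GS = V_DS ≥ V_GS − V_TN, so the device is in saturation.
k_n = μ_nC_ox · (W/L) = 2.796 mA/V².
KCL at the drain: ½ k_n (V_GS − V_TN)² = (V_DD − V_GS)/R.
Let x = V_GS − 0.761. Then 52.1 x² + x − 6.109 = 0, giving x = 0.333 V (positive root), so V_GS = 1.09 V.
I_D = (V_DD − V_GS)/R = (6.87 − 1.09) / 37.3 = 0.155 mA.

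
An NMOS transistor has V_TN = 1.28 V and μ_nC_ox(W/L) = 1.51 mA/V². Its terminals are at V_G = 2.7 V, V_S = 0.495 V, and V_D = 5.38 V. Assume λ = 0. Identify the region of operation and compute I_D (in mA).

Saturation; I_D = 0.646 mA

V_GS = V_G − V_S = 2.7 − 0.495 = 2.21 V; V_DS = V_D − V_S = 5.38 − 0.495 = 4.88 V.
V_ov = V_GS − V_TN = 2.21 − 1.28 = 0.925 V.
Since V_DS = 4.88 V ≥ V_ov = 0.925 V, the device is in saturation.
I_D = ½ k_n V_ov² = 0.5 × 1.51 × 0.925² = 0.646 mA.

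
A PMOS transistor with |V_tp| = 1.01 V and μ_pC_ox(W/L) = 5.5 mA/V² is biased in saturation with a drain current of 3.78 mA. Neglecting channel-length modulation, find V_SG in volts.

V_SG = 2.18 V

In saturation I_D = ½ k_p (V_SG − |V_tp|)², so V_SG − |V_tp| = √(2 I_D / k_p) = √(2 × 3.78 / 5.5) = 1.17 V.
V_SG = 1.01 + 1.17 = 2.18 V.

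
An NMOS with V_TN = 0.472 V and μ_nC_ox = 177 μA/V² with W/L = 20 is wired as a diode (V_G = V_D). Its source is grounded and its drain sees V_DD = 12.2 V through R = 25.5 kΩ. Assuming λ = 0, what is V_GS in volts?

V_GS = 0.971 V

With gate tied to drain, V_GS = V_DS ≥ V_GS − V_TN, so the device is in saturation.
k_n = μ_nC_ox · (W/L) = 3.54 mA/V².
KCL at the drain: ½ k_n (V_GS − V_TN)² = (V_DD − V_GS)/R.
Let x = V_GS − 0.472. Then 45.1 x² + x − 11.73 = 0, giving x = 0.499 V (positive root), so V_GS = 0.971 V.
I_D = (V_DD − V_GS)/R = (12.2 − 0.971) / 25.5 = 0.44 mA.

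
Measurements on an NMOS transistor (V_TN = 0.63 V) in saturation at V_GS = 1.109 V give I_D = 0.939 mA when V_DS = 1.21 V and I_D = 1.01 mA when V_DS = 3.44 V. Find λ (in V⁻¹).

With V_GS fixed, I_D ∝ (1 + λ V_DS) in saturation, so I_D2/I_D1 = (1 + λ V_DS2)/(1 + λ V_DS1).
1.01/0.939 = 1.076 = (1 + 3.44 λ)/(1 + 1.21 λ).
Solving: λ (I_D1 V_DS2 − I_D2 V_DS1) = I_D2 − I_D1, so λ = (1.01 − 0.939) / (0.939 × 3.44 − 1.01 × 1.21) = 0.071 / 2.01 = 0.0354 V⁻¹.

λ = 0.0354 V⁻¹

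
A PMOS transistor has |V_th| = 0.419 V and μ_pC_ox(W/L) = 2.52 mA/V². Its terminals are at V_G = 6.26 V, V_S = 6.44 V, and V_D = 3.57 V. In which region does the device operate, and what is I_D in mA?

Cutoff; I_D = 0 mA

V_SG = V_S − V_G = 6.44 − 6.26 = 0.18 V; V_SD = V_S − V_D = 6.44 − 3.57 = 2.87 V.
V_SG = 0.18 V < |V_th| = 0.419 V, so the transistor is in cutoff.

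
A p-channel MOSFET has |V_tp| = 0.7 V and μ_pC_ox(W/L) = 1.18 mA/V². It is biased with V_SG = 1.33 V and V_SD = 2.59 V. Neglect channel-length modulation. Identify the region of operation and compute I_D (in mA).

V_ov = V_SG − |V_tp| = 1.33 − 0.7 = 0.63 V.
Since V_SD = 2.59 V ≥ V_ov = 0.63 V, the device is in saturation.
I_D = ½ k_p V_ov² = 0.5 × 1.18 × 0.63² = 0.234 mA.

Saturation; I_D = 0.234 mA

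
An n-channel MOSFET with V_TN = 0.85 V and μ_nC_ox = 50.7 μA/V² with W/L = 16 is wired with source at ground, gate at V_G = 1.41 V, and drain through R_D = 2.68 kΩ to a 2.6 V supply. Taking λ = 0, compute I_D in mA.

I_D = 0.127 mA

V_GS = V_G = 1.41 V, so V_ov = 1.41 − 0.85 = 0.56 V.
k_n = μ_nC_ox · (W/L) = 0.8112 mA/V².
Assume saturation: I_D = ½ k_n V_ov² = 0.5 × 0.8112 × 0.56² = 0.127 mA, giving V_DS = V_DD − I_D R_D = 2.6 − 0.127 × 2.68 = 2.26 V.
V_DS = 2.26 V ≥ V_ov = 0.56 V, confirming saturation.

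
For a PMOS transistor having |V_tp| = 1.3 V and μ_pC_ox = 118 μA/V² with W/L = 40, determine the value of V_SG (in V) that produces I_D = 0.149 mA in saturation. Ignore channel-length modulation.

k_p = μ_pC_ox · (W/L) = 4.72 mA/V².
In saturation I_D = ½ k_p (V_SG − |V_tp|)², so V_SG − |V_tp| = √(2 I_D / k_p) = √(2 × 0.149 / 4.72) = 0.251 V.
V_SG = 1.3 + 0.251 = 1.55 V.

V_SG = 1.55 V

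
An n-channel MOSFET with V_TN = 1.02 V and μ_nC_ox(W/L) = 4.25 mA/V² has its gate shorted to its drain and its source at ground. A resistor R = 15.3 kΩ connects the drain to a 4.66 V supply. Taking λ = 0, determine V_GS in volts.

With gate tied to drain, V_GS = V_DS ≥ V_GS − V_TN, so the device is in saturation.
KCL at the drain: ½ k_n (V_GS − V_TN)² = (V_DD − V_GS)/R.
Let x = V_GS − 1.02. Then 32.5 x² + x − 3.64 = 0, giving x = 0.32 V (positive root), so V_GS = 1.34 V.
I_D = (V_DD − V_GS)/R = (4.66 − 1.34) / 15.3 = 0.217 mA.

V_GS = 1.34 V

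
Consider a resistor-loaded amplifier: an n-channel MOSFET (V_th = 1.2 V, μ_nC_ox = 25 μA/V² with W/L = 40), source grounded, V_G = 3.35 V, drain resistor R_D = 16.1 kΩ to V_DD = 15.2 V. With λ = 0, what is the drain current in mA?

I_D = 0.914 mA

V_GS = V_G = 3.35 V, so V_ov = 3.35 − 1.2 = 2.15 V.
k_n = μ_nC_ox · (W/L) = 1 mA/V².
Assume saturation: I_D = ½ k_n V_ov² = 0.5 × 1 × 2.15² = 2.31 mA, giving V_DS = V_DD − I_D R_D = 15.2 − 2.31 × 16.1 = -22 V.
But -22 V < V_ov = 2.15 V, so the device is actually in triode.
In triode I_D = k_n[V_ov V_DS − ½ V_DS²] and I_D = (V_DD − V_DS)/R_D. Equating: 8.05 V_DS² − 35.62 V_DS + 15.2 = 0, giving V_DS = 0.479 V (the root below V_ov).
I_D = (15.2 − 0.479) / 16.1 = 0.914 mA.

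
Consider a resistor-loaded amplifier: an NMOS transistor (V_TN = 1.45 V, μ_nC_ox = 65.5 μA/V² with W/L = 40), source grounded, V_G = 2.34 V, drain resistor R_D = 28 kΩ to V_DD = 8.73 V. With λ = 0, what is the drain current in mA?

I_D = 0.307 mA

V_GS = V_G = 2.34 V, so V_ov = 2.34 − 1.45 = 0.89 V.
k_n = μ_nC_ox · (W/L) = 2.62 mA/V².
Assume saturation: I_D = ½ k_n V_ov² = 0.5 × 2.62 × 0.89² = 1.04 mA, giving V_DS = V_DD − I_D R_D = 8.73 − 1.04 × 28 = -20.3 V.
But -20.3 V < V_ov = 0.89 V, so the device is actually in triode.
In triode I_D = k_n[V_ov V_DS − ½ V_DS²] and I_D = (V_DD − V_DS)/R_D. Equating: 36.7 V_DS² − 66.29 V_DS + 8.73 = 0, giving V_DS = 0.143 V (the root below V_ov).
I_D = (8.73 − 0.143) / 28 = 0.307 mA.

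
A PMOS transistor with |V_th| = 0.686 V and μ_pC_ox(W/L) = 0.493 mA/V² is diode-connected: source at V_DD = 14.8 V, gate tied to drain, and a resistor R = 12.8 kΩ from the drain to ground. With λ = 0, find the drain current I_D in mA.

With gate tied to drain, V_SG = V_SD ≥ V_SG − |V_th|, so the device is in saturation.
KCL at the drain: ½ k_p (V_SG − |V_th|)² = (V_DD − V_SG)/R.
Let x = V_SG − 0.686. Then 3.16 x² + x − 14.11 = 0, giving x = 1.96 V (positive root), so V_SG = 2.65 V.
I_D = (V_DD − V_SG)/R = (14.8 − 2.65) / 12.8 = 0.949 mA.

I_D = 0.949 mA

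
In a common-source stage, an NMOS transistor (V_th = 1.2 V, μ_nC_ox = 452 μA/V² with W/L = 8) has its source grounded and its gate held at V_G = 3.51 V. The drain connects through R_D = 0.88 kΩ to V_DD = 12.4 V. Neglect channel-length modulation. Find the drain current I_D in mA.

I_D = 9.65 mA

V_GS = V_G = 3.51 V, so V_ov = 3.51 − 1.2 = 2.31 V.
k_n = μ_nC_ox · (W/L) = 3.616 mA/V².
Assume saturation: I_D = ½ k_n V_ov² = 0.5 × 3.616 × 2.31² = 9.65 mA, giving V_DS = V_DD − I_D R_D = 12.4 − 9.65 × 0.88 = 3.91 V.
V_DS = 3.91 V ≥ V_ov = 2.31 V, confirming saturation.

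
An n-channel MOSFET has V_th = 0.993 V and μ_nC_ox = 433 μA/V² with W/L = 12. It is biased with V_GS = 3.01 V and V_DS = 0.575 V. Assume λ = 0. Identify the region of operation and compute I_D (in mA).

k_n = μ_nC_ox · (W/L) = 5.196 mA/V².
V_ov = V_GS − V_th = 3.01 − 0.993 = 2.02 V.
Since V_DS = 0.575 V < V_ov = 2.02 V, the device is in the triode region.
I_D = k_n [V_ov · V_DS − ½ V_DS²] = 5.196 × [2.02 × 0.575 − 0.5 × 0.575²] = 5.17 mA.

Triode; I_D = 5.17 mA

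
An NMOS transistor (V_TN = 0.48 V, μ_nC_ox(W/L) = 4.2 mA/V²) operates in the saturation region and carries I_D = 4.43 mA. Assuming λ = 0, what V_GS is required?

In saturation I_D = ½ k_n (V_GS − V_TN)², so V_GS − V_TN = √(2 I_D / k_n) = √(2 × 4.43 / 4.2) = 1.45 V.
V_GS = 0.48 + 1.45 = 1.93 V.

V_GS = 1.93 V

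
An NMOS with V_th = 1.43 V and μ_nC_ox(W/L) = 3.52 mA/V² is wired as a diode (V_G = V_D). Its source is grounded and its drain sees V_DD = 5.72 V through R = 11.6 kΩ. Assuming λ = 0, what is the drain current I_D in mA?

I_D = 0.332 mA

With gate tied to drain, V_GS = V_DS ≥ V_GS − V_th, so the device is in saturation.
KCL at the drain: ½ k_n (V_GS − V_th)² = (V_DD − V_GS)/R.
Let x = V_GS − 1.43. Then 20.4 x² + x − 4.29 = 0, giving x = 0.435 V (positive root), so V_GS = 1.86 V.
I_D = (V_DD − V_GS)/R = (5.72 − 1.86) / 11.6 = 0.332 mA.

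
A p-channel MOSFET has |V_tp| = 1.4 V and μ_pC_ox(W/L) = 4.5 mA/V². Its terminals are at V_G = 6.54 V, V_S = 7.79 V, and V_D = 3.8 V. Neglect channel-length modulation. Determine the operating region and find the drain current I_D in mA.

V_SG = V_S − V_G = 7.79 − 6.54 = 1.25 V; V_SD = V_S − V_D = 7.79 − 3.8 = 3.99 V.
V_SG = 1.25 V < |V_tp| = 1.4 V, so the transistor is in cutoff.

Cutoff; I_D = 0 mA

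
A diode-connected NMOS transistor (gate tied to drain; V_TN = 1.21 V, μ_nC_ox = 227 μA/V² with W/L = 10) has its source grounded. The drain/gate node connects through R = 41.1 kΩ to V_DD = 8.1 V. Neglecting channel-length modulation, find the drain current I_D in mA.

I_D = 0.159 mA

With gate tied to drain, V_GS = V_DS ≥ V_GS − V_TN, so the device is in saturation.
k_n = μ_nC_ox · (W/L) = 2.27 mA/V².
KCL at the drain: ½ k_n (V_GS − V_TN)² = (V_DD − V_GS)/R.
Let x = V_GS − 1.21. Then 46.6 x² + x − 6.89 = 0, giving x = 0.374 V (positive root), so V_GS = 1.58 V.
I_D = (V_DD − V_GS)/R = (8.1 − 1.58) / 41.1 = 0.159 mA.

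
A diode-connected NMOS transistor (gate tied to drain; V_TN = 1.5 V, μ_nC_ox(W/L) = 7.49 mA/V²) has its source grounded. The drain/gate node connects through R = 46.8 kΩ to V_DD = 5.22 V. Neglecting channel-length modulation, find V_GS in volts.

With gate tied to drain, V_GS = V_DS ≥ V_GS − V_TN, so the device is in saturation.
KCL at the drain: ½ k_n (V_GS − V_TN)² = (V_DD − V_GS)/R.
Let x = V_GS − 1.5. Then 175 x² + x − 3.72 = 0, giving x = 0.143 V (positive root), so V_GS = 1.64 V.
I_D = (V_DD − V_GS)/R = (5.22 − 1.64) / 46.8 = 0.0764 mA.

V_GS = 1.64 V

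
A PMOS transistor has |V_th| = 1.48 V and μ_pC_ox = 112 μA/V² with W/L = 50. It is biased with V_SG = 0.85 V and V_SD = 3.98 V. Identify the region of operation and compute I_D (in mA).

Cutoff; I_D = 0 mA

V_SG = 0.85 V < |V_th| = 1.48 V, so the transistor is in cutoff.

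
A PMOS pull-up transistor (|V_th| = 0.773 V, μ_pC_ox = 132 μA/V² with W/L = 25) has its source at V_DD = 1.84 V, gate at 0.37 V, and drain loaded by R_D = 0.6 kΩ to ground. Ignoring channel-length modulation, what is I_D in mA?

V_SG = V_DD − V_G = 1.84 − 0.37 = 1.47 V, so V_ov = 1.47 − 0.773 = 0.697 V.
k_p = μ_pC_ox · (W/L) = 3.3 mA/V².
Assume saturation: I_D = ½ k_p V_ov² = 0.5 × 3.3 × 0.697² = 0.802 mA, giving V_SD = V_DD − I_D R_D = 1.84 − 0.802 × 0.6 = 1.36 V.
V_SD = 1.36 V ≥ V_ov = 0.697 V, confirming saturation.

I_D = 0.802 mA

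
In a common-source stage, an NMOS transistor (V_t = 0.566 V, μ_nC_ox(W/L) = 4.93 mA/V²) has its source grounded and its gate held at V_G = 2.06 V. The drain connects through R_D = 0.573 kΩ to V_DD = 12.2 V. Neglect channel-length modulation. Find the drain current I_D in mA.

V_GS = V_G = 2.06 V, so V_ov = 2.06 − 0.566 = 1.49 V.
Assume saturation: I_D = ½ k_n V_ov² = 0.5 × 4.93 × 1.49² = 5.5 mA, giving V_DS = V_DD − I_D R_D = 12.2 − 5.5 × 0.573 = 9.05 V.
V_DS = 9.05 V ≥ V_ov = 1.49 V, confirming saturation.

I_D = 5.50 mA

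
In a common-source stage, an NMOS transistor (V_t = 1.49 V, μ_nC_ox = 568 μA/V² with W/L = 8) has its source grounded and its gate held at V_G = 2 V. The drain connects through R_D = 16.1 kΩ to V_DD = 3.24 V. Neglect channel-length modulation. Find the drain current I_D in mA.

V_GS = V_G = 2 V, so V_ov = 2 − 1.49 = 0.51 V.
k_n = μ_nC_ox · (W/L) = 4.544 mA/V².
Assume saturation: I_D = ½ k_n V_ov² = 0.5 × 4.544 × 0.51² = 0.591 mA, giving V_DS = V_DD − I_D R_D = 3.24 − 0.591 × 16.1 = -6.27 V.
But -6.27 V < V_ov = 0.51 V, so the device is actually in triode.
In triode I_D = k_n[V_ov V_DS − ½ V_DS²] and I_D = (V_DD − V_DS)/R_D. Equating: 36.6 V_DS² − 38.31 V_DS + 3.24 = 0, giving V_DS = 0.0928 V (the root below V_ov).
I_D = (3.24 − 0.0928) / 16.1 = 0.195 mA.

I_D = 0.195 mA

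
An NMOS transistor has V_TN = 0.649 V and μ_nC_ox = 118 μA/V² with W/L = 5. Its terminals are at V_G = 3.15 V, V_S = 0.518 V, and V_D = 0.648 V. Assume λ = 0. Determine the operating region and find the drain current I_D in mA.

V_GS = V_G − V_S = 3.15 − 0.518 = 2.63 V; V_DS = V_D − V_S = 0.648 − 0.518 = 0.13 V.
k_n = μ_nC_ox · (W/L) = 0.59 mA/V².
V_ov = V_GS − V_TN = 2.63 − 0.649 = 1.98 V.
Since V_DS = 0.13 V < V_ov = 1.98 V, the device is in the triode region.
I_D = k_n [V_ov · V_DS − ½ V_DS²] = 0.59 × [1.98 × 0.13 − 0.5 × 0.13²] = 0.147 mA.

Triode; I_D = 0.147 mA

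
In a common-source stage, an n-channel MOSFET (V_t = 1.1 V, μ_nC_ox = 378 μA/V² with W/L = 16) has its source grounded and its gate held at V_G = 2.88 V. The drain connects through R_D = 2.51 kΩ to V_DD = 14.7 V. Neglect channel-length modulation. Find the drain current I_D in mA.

I_D = 5.60 mA

V_GS = V_G = 2.88 V, so V_ov = 2.88 − 1.1 = 1.78 V.
k_n = μ_nC_ox · (W/L) = 6.048 mA/V².
Assume saturation: I_D = ½ k_n V_ov² = 0.5 × 6.048 × 1.78² = 9.58 mA, giving V_DS = V_DD − I_D R_D = 14.7 − 9.58 × 2.51 = -9.35 V.
But -9.35 V < V_ov = 1.78 V, so the device is actually in triode.
In triode I_D = k_n[V_ov V_DS − ½ V_DS²] and I_D = (V_DD − V_DS)/R_D. Equating: 7.59 V_DS² − 28.02 V_DS + 14.7 = 0, giving V_DS = 0.633 V (the root below V_ov).
I_D = (14.7 − 0.633) / 2.51 = 5.6 mA.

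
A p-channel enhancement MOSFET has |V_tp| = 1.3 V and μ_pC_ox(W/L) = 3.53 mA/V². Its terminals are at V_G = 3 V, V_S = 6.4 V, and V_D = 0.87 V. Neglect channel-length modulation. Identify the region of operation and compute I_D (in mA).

V_SG = V_S − V_G = 6.4 − 3 = 3.4 V; V_SD = V_S − V_D = 6.4 − 0.87 = 5.53 V.
V_ov = V_SG − |V_tp| = 3.4 − 1.3 = 2.1 V.
Since V_SD = 5.53 V ≥ V_ov = 2.1 V, the device is in saturation.
I_D = ½ k_p V_ov² = 0.5 × 3.53 × 2.1² = 7.78 mA.

Saturation; I_D = 7.78 mA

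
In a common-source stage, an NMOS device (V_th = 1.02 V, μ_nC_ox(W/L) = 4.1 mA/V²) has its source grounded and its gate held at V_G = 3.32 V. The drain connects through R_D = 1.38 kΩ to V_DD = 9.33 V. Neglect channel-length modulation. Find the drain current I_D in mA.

V_GS = V_G = 3.32 V, so V_ov = 3.32 − 1.02 = 2.3 V.
Assume saturation: I_D = ½ k_n V_ov² = 0.5 × 4.1 × 2.3² = 10.8 mA, giving V_DS = V_DD − I_D R_D = 9.33 − 10.8 × 1.38 = -5.64 V.
But -5.64 V < V_ov = 2.3 V, so the device is actually in triode.
In triode I_D = k_n[V_ov V_DS − ½ V_DS²] and I_D = (V_DD − V_DS)/R_D. Equating: 2.83 V_DS² − 14.01 V_DS + 9.33 = 0, giving V_DS = 0.793 V (the root below V_ov).
I_D = (9.33 − 0.793) / 1.38 = 6.19 mA.

I_D = 6.19 mA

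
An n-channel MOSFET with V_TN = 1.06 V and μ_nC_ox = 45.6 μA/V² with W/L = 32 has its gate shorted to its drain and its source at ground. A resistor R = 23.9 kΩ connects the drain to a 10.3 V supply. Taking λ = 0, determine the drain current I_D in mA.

With gate tied to drain, V_GS = V_DS ≥ V_GS − V_TN, so the device is in saturation.
k_n = μ_nC_ox · (W/L) = 1.459 mA/V².
KCL at the drain: ½ k_n (V_GS − V_TN)² = (V_DD − V_GS)/R.
Let x = V_GS − 1.06. Then 17.4 x² + x − 9.24 = 0, giving x = 0.7 V (positive root), so V_GS = 1.76 V.
I_D = (V_DD − V_GS)/R = (10.3 − 1.76) / 23.9 = 0.357 mA.

I_D = 0.357 mA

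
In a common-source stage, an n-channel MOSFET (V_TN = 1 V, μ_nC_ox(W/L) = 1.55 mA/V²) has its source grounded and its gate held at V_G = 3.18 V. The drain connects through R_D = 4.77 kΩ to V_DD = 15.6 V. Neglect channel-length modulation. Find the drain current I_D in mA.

I_D = 3.01 mA

V_GS = V_G = 3.18 V, so V_ov = 3.18 − 1 = 2.18 V.
Assume saturation: I_D = ½ k_n V_ov² = 0.5 × 1.55 × 2.18² = 3.68 mA, giving V_DS = V_DD − I_D R_D = 15.6 − 3.68 × 4.77 = -1.97 V.
But -1.97 V < V_ov = 2.18 V, so the device is actually in triode.
In triode I_D = k_n[V_ov V_DS − ½ V_DS²] and I_D = (V_DD − V_DS)/R_D. Equating: 3.7 V_DS² − 17.12 V_DS + 15.6 = 0, giving V_DS = 1.25 V (the root below V_ov).
I_D = (15.6 − 1.25) / 4.77 = 3.01 mA.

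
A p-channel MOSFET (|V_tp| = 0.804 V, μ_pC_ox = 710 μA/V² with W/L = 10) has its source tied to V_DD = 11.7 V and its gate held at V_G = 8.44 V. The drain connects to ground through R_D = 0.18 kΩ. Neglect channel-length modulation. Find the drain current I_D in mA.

I_D = 21.4 mA

V_SG = V_DD − V_G = 11.7 − 8.44 = 3.26 V, so V_ov = 3.26 − 0.804 = 2.46 V.
k_p = μ_pC_ox · (W/L) = 7.1 mA/V².
Assume saturation: I_D = ½ k_p V_ov² = 0.5 × 7.1 × 2.46² = 21.4 mA, giving V_SD = V_DD − I_D R_D = 11.7 − 21.4 × 0.18 = 7.85 V.
V_SD = 7.85 V ≥ V_ov = 2.46 V, confirming saturation.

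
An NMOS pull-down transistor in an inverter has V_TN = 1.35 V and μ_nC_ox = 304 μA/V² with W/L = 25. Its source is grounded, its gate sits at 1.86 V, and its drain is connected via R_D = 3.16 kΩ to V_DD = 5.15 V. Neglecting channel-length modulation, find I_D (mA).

I_D = 0.988 mA

V_GS = V_G = 1.86 V, so V_ov = 1.86 − 1.35 = 0.51 V.
k_n = μ_nC_ox · (W/L) = 7.6 mA/V².
Assume saturation: I_D = ½ k_n V_ov² = 0.5 × 7.6 × 0.51² = 0.988 mA, giving V_DS = V_DD − I_D R_D = 5.15 − 0.988 × 3.16 = 2.03 V.
V_DS = 2.03 V ≥ V_ov = 0.51 V, confirming saturation.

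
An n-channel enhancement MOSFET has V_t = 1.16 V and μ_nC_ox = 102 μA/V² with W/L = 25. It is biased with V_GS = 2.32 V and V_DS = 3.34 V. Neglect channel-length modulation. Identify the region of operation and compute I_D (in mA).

Saturation; I_D = 1.72 mA

k_n = μ_nC_ox · (W/L) = 2.55 mA/V².
V_ov = V_GS − V_t = 2.32 − 1.16 = 1.16 V.
Since V_DS = 3.34 V ≥ V_ov = 1.16 V, the device is in saturation.
I_D = ½ k_n V_ov² = 0.5 × 2.55 × 1.16² = 1.72 mA.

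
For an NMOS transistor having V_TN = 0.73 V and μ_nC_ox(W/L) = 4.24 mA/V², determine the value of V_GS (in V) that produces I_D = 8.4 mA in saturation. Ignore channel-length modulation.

In saturation I_D = ½ k_n (V_GS − V_TN)², so V_GS − V_TN = √(2 I_D / k_n) = √(2 × 8.4 / 4.24) = 1.99 V.
V_GS = 0.73 + 1.99 = 2.72 V.

V_GS = 2.72 V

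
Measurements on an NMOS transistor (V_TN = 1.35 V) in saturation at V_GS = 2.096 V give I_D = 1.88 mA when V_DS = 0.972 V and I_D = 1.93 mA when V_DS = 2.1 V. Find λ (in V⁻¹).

λ = 0.0241 V⁻¹

With V_GS fixed, I_D ∝ (1 + λ V_DS) in saturation, so I_D2/I_D1 = (1 + λ V_DS2)/(1 + λ V_DS1).
1.93/1.88 = 1.027 = (1 + 2.1 λ)/(1 + 0.972 λ).
Solving: λ (I_D1 V_DS2 − I_D2 V_DS1) = I_D2 − I_D1, so λ = (1.93 − 1.88) / (1.88 × 2.1 − 1.93 × 0.972) = 0.05 / 2.07 = 0.0241 V⁻¹.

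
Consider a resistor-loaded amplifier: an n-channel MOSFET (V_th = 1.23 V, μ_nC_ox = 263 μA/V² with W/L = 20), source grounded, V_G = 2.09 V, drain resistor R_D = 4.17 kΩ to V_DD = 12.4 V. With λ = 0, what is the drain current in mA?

I_D = 1.95 mA

V_GS = V_G = 2.09 V, so V_ov = 2.09 − 1.23 = 0.86 V.
k_n = μ_nC_ox · (W/L) = 5.26 mA/V².
Assume saturation: I_D = ½ k_n V_ov² = 0.5 × 5.26 × 0.86² = 1.95 mA, giving V_DS = V_DD − I_D R_D = 12.4 − 1.95 × 4.17 = 4.29 V.
V_DS = 4.29 V ≥ V_ov = 0.86 V, confirming saturation.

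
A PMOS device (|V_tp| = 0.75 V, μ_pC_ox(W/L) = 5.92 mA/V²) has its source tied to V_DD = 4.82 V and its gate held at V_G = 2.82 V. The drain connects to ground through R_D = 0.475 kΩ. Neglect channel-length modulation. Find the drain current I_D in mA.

I_D = 4.63 mA

V_SG = V_DD − V_G = 4.82 − 2.82 = 2 V, so V_ov = 2 − 0.75 = 1.25 V.
Assume saturation: I_D = ½ k_p V_ov² = 0.5 × 5.92 × 1.25² = 4.63 mA, giving V_SD = V_DD − I_D R_D = 4.82 − 4.63 × 0.475 = 2.62 V.
V_SD = 2.62 V ≥ V_ov = 1.25 V, confirming saturation.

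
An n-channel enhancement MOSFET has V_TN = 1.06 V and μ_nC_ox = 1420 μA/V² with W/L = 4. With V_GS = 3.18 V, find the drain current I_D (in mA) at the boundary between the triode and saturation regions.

At the boundary V_DS = V_ov = V_GS − V_TN = 3.18 − 1.06 = 2.12 V.
k_n = μ_nC_ox · (W/L) = 5.68 mA/V².
I_D = ½ k_n V_ov² = 0.5 × 5.68 × 2.12² = 12.8 mA.

I_D = 12.8 mA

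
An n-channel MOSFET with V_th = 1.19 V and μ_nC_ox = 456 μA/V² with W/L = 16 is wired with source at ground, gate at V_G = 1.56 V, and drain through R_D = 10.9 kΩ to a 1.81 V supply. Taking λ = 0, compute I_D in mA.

I_D = 0.160 mA

V_GS = V_G = 1.56 V, so V_ov = 1.56 − 1.19 = 0.37 V.
k_n = μ_nC_ox · (W/L) = 7.296 mA/V².
Assume saturation: I_D = ½ k_n V_ov² = 0.5 × 7.296 × 0.37² = 0.499 mA, giving V_DS = V_DD − I_D R_D = 1.81 − 0.499 × 10.9 = -3.63 V.
But -3.63 V < V_ov = 0.37 V, so the device is actually in triode.
In triode I_D = k_n[V_ov V_DS − ½ V_DS²] and I_D = (V_DD − V_DS)/R_D. Equating: 39.8 V_DS² − 30.42 V_DS + 1.81 = 0, giving V_DS = 0.065 V (the root below V_ov).
I_D = (1.81 − 0.065) / 10.9 = 0.16 mA.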